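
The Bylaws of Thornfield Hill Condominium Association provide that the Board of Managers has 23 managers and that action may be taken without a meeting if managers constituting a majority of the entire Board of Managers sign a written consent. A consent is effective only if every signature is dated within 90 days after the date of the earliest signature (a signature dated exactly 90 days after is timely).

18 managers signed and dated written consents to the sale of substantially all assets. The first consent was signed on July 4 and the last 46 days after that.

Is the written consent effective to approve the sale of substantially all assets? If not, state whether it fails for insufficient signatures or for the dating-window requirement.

Effective — both the signature and dating-window requirements are satisfied.

Signatures required: a majority of 23 — a majority of 23 is 12, so 12 needed; 18 signed. Sufficient.
Dating window: the latest signature is 46 days after the earliest; the limit is 90 days. Within the window.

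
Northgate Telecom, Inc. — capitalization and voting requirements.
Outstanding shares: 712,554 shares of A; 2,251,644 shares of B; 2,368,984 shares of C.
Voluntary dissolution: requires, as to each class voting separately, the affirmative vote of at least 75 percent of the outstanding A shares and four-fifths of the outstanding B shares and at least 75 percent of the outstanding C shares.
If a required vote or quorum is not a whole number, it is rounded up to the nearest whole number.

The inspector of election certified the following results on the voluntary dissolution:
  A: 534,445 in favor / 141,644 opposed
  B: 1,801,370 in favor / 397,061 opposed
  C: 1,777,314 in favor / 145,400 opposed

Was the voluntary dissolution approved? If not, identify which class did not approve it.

A: 3/4 of 712554 = 534415.50, rounded up to 534416; 534,416 required, 534,445 in favor — approved.
B: 4/5 of 2251644 = 1801315.20, rounded up to 1801316; 1,801,316 required, 1,801,370 in favor — approved.
C: 3/4 of 2368984 = 1776738; 1,776,738 required, 1,777,314 in favor — approved.

Approved — every class gave the required vote.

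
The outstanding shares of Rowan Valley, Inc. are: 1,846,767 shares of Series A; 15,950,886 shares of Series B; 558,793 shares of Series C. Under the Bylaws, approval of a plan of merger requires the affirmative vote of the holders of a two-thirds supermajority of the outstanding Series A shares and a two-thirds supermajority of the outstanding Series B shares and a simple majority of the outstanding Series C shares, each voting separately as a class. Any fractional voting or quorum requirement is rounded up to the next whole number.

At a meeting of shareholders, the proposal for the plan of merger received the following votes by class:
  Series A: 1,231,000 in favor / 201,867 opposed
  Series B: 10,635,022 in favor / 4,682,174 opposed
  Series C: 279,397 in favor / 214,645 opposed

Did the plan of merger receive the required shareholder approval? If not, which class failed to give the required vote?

Series A: 2/3 of 1846767 = 1231178; 1,231,178 required, 1,231,000 in favor — not approved.
Series B: 2/3 of 15950886 = 10633924; 10,633,924 required, 10,635,022 in favor — approved.
Series C: a majority of 558793 is 279397; 279,397 required, 279,397 in favor — approved.

Not approved — the Series A shares did not give the required vote.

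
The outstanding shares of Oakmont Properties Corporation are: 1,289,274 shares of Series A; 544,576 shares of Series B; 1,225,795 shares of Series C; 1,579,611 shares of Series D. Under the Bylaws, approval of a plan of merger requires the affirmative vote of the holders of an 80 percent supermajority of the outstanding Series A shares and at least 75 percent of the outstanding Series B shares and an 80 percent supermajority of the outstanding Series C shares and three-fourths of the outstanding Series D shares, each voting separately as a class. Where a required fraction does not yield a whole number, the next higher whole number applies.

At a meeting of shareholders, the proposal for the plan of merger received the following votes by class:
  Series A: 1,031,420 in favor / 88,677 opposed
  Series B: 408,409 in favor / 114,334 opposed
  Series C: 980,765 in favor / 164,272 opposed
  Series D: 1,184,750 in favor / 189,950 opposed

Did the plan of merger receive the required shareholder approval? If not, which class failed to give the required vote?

Not approved — the Series B shares did not give the required vote.

Series A: 4/5 of 1289274 = 1031419.20, rounded up to 1031420; 1,031,420 required, 1,031,420 in favor — approved.
Series B: 3/4 of 544576 = 408432; 408,432 required, 408,409 in favor — not approved.
Series C: 4/5 of 1225795 = 980636; 980,636 required, 980,765 in favor — approved.
Series D: 3/4 of 1579611 = 1184708.25, rounded up to 1184709; 1,184,709 required, 1,184,750 in favor — approved.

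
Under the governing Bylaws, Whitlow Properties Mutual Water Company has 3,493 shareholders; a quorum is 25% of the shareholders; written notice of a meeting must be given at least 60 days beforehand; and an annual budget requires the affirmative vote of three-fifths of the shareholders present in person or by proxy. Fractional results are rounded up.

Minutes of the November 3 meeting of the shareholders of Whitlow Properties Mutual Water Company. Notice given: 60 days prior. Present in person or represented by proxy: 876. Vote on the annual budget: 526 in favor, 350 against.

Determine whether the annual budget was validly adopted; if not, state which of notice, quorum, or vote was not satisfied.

Valid — all requirements satisfied.

Notice: 60 days given; 60 required. Satisfied.
Quorum: 25% of 3,493 = 873.25, rounded up to 874; 876 present. Satisfied.
Vote: requires three-fifths of those present (876); 3/5 of 876 = 525.60, rounded up to 526, so 526 needed; 526 in favor. Satisfied.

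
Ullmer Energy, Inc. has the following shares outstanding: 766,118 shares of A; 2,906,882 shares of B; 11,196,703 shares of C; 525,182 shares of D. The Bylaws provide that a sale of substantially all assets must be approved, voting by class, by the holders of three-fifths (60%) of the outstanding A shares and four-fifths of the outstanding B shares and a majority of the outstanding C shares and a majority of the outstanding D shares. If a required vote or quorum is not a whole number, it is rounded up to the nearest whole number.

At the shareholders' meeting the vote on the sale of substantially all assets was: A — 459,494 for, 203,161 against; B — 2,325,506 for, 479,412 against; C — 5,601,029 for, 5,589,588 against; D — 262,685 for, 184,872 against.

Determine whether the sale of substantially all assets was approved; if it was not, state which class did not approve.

A: 3/5 of 766118 = 459670.80, rounded up to 459671; 459,671 required, 459,494 in favor — not approved.
B: 4/5 of 2906882 = 2325505.60, rounded up to 2325506; 2,325,506 required, 2,325,506 in favor — approved.
C: a majority of 11196703 is 5598352; 5,598,352 required, 5,601,029 in favor — approved.
D: a majority of 525182 is 262592; 262,592 required, 262,685 in favor — approved.

Not approved — the A shares did not give the required vote.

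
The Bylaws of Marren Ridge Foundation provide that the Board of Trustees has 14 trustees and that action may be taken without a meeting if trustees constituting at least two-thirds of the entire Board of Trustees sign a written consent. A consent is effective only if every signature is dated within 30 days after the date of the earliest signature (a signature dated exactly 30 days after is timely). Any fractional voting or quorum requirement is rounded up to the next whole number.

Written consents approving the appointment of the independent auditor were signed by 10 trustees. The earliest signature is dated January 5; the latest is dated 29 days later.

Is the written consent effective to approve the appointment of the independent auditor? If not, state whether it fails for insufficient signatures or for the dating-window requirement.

Effective — both the signature and dating-window requirements are satisfied.

Signatures required: at least two-thirds of 14 — 2/3 of 14 = 9.33, rounded up to 10, so 10 needed; 10 signed. Sufficient.
Dating window: the latest signature is 29 days after the earliest; the limit is 30 days. Within the window.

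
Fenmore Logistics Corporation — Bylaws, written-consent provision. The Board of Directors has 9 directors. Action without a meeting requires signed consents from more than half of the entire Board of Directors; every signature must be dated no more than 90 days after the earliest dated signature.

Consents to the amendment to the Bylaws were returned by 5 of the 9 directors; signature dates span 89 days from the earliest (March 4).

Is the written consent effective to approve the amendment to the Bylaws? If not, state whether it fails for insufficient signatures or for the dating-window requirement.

Effective — both the signature and dating-window requirements are satisfied.

Signatures required: more than half of 9 — a majority of 9 is 5, so 5 needed; 5 signed. Sufficient.
Dating window: the latest signature is 89 days after the earliest; the limit is 90 days. Within the window.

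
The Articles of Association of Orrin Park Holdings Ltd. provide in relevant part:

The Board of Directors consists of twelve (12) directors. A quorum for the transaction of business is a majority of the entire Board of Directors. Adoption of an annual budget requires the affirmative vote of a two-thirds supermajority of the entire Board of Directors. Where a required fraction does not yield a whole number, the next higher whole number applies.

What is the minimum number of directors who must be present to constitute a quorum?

7

A majority of 12 is 7.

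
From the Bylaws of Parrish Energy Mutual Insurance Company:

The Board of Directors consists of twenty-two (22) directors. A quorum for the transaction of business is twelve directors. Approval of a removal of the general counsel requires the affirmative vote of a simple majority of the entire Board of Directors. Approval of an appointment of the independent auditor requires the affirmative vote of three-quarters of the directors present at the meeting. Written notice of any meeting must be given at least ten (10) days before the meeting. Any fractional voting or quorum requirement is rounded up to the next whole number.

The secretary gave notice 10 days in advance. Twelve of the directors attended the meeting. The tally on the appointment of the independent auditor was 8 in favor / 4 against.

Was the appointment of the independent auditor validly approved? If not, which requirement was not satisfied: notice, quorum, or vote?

Notice: 10 days given; 10 required (10 ≥ 10). Satisfied.
Quorum: 12 present; quorum is 12. Satisfied.
Vote: the appointment of the independent auditor requires three-fourths of the directors present (12). 3/4 of 12 = 9, so 9 affirmative votes are needed; 8 voted in favor. Not satisfied.

Invalid — vote requirement not satisfied.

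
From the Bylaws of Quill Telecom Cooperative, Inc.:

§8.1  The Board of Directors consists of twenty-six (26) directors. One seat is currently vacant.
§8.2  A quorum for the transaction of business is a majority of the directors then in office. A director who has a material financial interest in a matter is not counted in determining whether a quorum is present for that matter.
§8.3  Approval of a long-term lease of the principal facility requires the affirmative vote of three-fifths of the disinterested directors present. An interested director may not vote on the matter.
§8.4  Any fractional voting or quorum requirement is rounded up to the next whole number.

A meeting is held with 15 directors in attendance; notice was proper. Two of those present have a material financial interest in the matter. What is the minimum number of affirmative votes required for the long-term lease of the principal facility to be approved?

The long-term lease of the principal facility requires three-fifths of the disinterested directors present (15 − 2 = 13).
3/5 of 13 = 7.80, rounded up to 8.

8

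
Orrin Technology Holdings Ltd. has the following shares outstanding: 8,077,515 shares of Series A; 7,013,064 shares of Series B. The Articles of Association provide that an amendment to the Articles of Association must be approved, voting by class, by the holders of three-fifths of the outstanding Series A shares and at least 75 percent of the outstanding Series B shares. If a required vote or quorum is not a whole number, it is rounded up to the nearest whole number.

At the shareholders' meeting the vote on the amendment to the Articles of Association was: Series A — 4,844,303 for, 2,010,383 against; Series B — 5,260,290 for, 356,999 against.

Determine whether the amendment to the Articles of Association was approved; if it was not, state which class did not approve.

Series A: 3/5 of 8077515 = 4846509; 4,846,509 required, 4,844,303 in favor — not approved.
Series B: 3/4 of 7013064 = 5259798; 5,259,798 required, 5,260,290 in favor — approved.

Not approved — the Series A shares did not give the required vote.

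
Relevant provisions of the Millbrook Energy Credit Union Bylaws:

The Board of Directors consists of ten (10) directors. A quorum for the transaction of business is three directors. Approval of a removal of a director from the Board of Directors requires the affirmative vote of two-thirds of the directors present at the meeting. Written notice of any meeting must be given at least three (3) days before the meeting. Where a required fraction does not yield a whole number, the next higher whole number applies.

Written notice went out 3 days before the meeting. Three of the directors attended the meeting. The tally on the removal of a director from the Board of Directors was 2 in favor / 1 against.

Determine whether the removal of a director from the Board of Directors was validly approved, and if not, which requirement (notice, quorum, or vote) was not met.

Notice: 3 days given; 3 required (3 ≥ 3). Satisfied.
Quorum: 3 present; quorum is 3. Satisfied.
Vote: the removal of a director from the Board of Directors requires two-thirds of the directors present (3). 2/3 of 3 = 2, so 2 affirmative votes are needed; 2 voted in favor. Satisfied.

Valid — all requirements satisfied.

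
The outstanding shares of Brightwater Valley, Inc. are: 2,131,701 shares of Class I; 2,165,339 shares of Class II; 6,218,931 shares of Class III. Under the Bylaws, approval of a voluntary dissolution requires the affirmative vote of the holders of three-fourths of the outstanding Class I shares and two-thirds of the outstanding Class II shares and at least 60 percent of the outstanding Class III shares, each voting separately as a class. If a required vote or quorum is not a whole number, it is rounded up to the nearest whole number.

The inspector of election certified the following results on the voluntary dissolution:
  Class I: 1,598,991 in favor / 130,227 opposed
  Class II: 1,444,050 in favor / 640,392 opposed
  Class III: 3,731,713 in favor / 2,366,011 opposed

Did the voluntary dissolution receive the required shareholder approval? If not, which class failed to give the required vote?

Approved — every class gave the required vote.

Class I: 3/4 of 2131701 = 1598775.75, rounded up to 1598776; 1,598,776 required, 1,598,991 in favor — approved.
Class II: 2/3 of 2165339 = 1443559.33, rounded up to 1443560; 1,443,560 required, 1,444,050 in favor — approved.
Class III: 3/5 of 6218931 = 3731358.60, rounded up to 3731359; 3,731,359 required, 3,731,713 in favor — approved.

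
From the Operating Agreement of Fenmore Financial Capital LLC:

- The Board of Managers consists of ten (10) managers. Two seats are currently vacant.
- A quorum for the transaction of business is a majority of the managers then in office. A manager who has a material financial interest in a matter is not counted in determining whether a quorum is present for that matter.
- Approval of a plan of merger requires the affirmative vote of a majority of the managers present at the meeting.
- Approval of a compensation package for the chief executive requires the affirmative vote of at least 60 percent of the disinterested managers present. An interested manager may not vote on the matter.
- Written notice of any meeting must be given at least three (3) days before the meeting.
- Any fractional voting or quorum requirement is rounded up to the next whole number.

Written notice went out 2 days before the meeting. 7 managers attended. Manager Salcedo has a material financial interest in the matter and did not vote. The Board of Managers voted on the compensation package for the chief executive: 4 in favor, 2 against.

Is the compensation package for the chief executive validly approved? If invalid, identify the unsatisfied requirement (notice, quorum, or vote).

Notice: 2 days given; 3 required (2 < 3). Not satisfied.
Quorum: 7 present, but the 1 interested manager does not count, leaving 6. Quorum is 5. Satisfied.
Vote: the compensation package for the chief executive requires three-fifths of the disinterested managers present (7 − 1 = 6). 3/5 of 6 = 3.60, rounded up to 4, so 4 affirmative votes are needed; 4 voted in favor. Satisfied.

Invalid — notice requirement not satisfied.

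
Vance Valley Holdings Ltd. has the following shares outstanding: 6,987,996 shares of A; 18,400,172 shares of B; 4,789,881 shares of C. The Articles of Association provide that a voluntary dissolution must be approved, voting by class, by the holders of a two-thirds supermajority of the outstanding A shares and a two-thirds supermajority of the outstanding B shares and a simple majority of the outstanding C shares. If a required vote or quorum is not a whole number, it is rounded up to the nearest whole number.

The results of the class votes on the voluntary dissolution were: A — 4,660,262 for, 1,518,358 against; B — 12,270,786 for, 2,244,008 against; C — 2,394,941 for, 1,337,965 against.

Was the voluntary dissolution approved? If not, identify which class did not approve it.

A: 2/3 of 6987996 = 4658664; 4,658,664 required, 4,660,262 in favor — approved.
B: 2/3 of 18400172 = 12266781.33, rounded up to 12266782; 12,266,782 required, 12,270,786 in favor — approved.
C: a majority of 4789881 is 2394941; 2,394,941 required, 2,394,941 in favor — approved.

Approved — every class gave the required vote.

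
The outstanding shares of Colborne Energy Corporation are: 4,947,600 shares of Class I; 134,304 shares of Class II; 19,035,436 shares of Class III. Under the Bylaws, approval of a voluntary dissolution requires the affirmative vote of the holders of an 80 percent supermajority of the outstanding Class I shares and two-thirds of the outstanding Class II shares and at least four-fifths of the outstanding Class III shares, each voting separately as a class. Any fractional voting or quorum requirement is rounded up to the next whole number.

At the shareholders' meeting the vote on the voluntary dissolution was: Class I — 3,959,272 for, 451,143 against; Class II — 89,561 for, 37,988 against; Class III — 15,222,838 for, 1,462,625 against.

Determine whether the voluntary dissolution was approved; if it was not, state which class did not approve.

Class I: 4/5 of 4947600 = 3958080; 3,958,080 required, 3,959,272 in favor — approved.
Class II: 2/3 of 134304 = 89536; 89,536 required, 89,561 in favor — approved.
Class III: 4/5 of 19035436 = 15228348.80, rounded up to 15228349; 15,228,349 required, 15,222,838 in favor — not approved.

Not approved — the Class III shares did not give the required vote.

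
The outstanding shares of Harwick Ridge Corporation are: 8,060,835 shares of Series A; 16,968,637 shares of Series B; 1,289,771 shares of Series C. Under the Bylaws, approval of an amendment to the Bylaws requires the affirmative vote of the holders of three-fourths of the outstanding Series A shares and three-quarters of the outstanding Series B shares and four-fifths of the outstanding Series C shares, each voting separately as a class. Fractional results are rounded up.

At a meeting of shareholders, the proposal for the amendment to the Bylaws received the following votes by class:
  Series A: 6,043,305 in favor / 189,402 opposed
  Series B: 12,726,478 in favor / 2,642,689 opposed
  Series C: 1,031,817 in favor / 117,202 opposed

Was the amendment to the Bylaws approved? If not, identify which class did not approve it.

Series A: 3/4 of 8060835 = 6045626.25, rounded up to 6045627; 6,045,627 required, 6,043,305 in favor — not approved.
Series B: 3/4 of 16968637 = 12726477.75, rounded up to 12726478; 12,726,478 required, 12,726,478 in favor — approved.
Series C: 4/5 of 1289771 = 1031816.80, rounded up to 1031817; 1,031,817 required, 1,031,817 in favor — approved.

Not approved — the Series A shares did not give the required vote.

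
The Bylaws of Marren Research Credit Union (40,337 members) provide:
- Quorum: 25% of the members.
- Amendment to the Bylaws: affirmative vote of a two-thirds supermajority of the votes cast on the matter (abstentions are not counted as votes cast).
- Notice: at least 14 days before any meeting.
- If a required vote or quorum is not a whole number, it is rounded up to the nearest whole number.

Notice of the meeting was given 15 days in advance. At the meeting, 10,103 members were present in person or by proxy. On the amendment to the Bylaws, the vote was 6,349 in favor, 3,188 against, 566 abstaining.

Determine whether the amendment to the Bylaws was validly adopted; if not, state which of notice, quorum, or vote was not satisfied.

Notice: 15 days given; 14 required. Satisfied.
Quorum: 25% of 40,337 = 10,084.25, rounded up to 10,085; 10,103 present. Satisfied.
Vote: requires two-thirds of the votes cast (10,103 − 566 abstaining = 9,537); 2/3 of 9537 = 6358, so 6,358 needed; 6,349 in favor. Not satisfied.

Invalid — vote requirement not satisfied.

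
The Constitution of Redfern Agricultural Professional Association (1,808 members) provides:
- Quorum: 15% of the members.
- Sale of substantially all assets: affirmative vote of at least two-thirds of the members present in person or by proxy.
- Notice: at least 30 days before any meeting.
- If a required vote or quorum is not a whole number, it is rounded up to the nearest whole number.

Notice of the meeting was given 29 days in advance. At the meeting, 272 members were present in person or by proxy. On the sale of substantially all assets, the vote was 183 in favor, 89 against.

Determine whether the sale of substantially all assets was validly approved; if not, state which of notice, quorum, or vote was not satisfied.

Notice: 29 days given; 30 required. Not satisfied.
Quorum: 15% of 1,808 = 271.20, rounded up to 272; 272 present. Satisfied.
Vote: requires two-thirds of those present (272); 2/3 of 272 = 181.33, rounded up to 182, so 182 needed; 183 in favor. Satisfied.

Invalid — notice requirement not satisfied.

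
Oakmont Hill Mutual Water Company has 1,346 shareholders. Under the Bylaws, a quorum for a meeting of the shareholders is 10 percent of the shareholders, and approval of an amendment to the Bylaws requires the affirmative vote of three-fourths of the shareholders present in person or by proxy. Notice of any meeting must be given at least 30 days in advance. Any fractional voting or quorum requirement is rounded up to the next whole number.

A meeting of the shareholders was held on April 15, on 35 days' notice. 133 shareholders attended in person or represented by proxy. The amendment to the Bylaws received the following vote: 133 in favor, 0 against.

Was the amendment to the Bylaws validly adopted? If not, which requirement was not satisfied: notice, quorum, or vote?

Notice: 35 days given; 30 required. Satisfied.
Quorum: 10% of 1,346 = 134.60, rounded up to 135; 133 present. Not satisfied.
Vote: requires three-fourths of those present (133); 3/4 of 133 = 99.75, rounded up to 100, so 100 needed; 133 in favor. Satisfied.

Invalid — quorum requirement not satisfied.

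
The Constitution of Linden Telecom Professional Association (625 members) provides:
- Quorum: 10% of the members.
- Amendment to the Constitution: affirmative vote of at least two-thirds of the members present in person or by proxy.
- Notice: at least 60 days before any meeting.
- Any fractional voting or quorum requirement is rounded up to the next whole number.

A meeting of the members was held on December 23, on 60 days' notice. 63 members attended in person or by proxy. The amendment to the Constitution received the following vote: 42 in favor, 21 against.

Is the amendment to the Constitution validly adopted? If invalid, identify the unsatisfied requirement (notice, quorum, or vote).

Notice: 60 days given; 60 required. Satisfied.
Quorum: 10% of 625 = 62.50, rounded up to 63; 63 present. Satisfied.
Vote: requires two-thirds of those present (63); 2/3 of 63 = 42, so 42 needed; 42 in favor. Satisfied.

Valid — all requirements satisfied.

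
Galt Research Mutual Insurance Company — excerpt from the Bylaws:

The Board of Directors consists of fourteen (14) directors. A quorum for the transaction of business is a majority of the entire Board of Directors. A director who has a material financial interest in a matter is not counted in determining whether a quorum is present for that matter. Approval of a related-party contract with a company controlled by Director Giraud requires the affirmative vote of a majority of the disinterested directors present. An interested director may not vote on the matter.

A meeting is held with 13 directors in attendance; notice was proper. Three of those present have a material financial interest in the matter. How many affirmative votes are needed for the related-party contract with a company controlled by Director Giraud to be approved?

The related-party contract with a company controlled by Director Giraud requires a majority of the disinterested directors present (13 − 3 = 10).
A majority of 10 is 6.

6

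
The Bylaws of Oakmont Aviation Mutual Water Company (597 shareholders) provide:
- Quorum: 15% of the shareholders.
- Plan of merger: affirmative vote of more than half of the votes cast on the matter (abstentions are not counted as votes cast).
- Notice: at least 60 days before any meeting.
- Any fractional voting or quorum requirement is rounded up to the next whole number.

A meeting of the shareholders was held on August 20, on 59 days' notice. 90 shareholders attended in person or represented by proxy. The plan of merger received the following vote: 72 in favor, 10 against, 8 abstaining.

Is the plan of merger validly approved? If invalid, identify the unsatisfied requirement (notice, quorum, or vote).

Invalid — notice requirement not satisfied.

Notice: 59 days given; 60 required. Not satisfied.
Quorum: 15% of 597 = 89.55, rounded up to 90; 90 present. Satisfied.
Vote: requires a majority of the votes cast (90 − 8 abstaining = 82); a majority of 82 is 42, so 42 needed; 72 in favor. Satisfied.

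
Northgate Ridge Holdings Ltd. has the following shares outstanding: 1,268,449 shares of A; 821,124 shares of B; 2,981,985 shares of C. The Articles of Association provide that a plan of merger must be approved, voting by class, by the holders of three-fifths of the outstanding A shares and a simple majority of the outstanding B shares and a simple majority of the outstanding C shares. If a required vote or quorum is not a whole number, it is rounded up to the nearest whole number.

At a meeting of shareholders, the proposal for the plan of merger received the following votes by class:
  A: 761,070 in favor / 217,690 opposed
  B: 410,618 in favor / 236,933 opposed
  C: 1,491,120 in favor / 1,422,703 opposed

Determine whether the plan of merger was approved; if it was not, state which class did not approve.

Approved — every class gave the required vote.

A: 3/5 of 1268449 = 761069.40, rounded up to 761070; 761,070 required, 761,070 in favor — approved.
B: a majority of 821124 is 410563; 410,563 required, 410,618 in favor — approved.
C: a majority of 2981985 is 1490993; 1,490,993 required, 1,491,120 in favor — approved.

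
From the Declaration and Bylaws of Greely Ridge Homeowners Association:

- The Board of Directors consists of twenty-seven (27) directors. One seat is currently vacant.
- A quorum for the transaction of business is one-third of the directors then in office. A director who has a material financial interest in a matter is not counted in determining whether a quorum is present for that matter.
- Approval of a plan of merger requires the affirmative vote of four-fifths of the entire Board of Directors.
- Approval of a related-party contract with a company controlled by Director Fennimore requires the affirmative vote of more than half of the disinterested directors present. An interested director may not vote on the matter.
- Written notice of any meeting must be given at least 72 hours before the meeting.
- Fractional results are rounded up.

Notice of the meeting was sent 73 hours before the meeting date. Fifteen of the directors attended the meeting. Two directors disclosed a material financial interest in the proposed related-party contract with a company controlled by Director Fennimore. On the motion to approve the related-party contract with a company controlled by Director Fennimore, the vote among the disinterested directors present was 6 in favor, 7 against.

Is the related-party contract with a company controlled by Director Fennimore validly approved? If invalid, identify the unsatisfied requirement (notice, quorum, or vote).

Notice: 73 hours given; 72 required (73 ≥ 72). Satisfied.
Quorum: 15 present, but the 2 interested directors do not count, leaving 13. Quorum is 9. Satisfied.
Vote: the related-party contract with a company controlled by Director Fennimore requires a majority of the disinterested directors present (15 − 2 = 13). A majority of 13 is 7, so 7 affirmative votes are needed; 6 voted in favor. Not satisfied.

Invalid — vote requirement not satisfied.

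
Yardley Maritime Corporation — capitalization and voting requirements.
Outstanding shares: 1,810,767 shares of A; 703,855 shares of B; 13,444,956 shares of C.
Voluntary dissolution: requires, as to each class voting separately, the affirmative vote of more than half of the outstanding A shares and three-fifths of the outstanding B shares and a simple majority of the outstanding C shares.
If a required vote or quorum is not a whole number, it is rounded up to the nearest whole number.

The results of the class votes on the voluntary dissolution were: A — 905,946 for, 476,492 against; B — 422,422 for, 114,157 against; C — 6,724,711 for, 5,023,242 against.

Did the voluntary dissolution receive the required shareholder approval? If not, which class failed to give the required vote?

A: a majority of 1810767 is 905384; 905,384 required, 905,946 in favor — approved.
B: 3/5 of 703855 = 422313; 422,313 required, 422,422 in favor — approved.
C: a majority of 13444956 is 6722479; 6,722,479 required, 6,724,711 in favor — approved.

Approved — every class gave the required vote.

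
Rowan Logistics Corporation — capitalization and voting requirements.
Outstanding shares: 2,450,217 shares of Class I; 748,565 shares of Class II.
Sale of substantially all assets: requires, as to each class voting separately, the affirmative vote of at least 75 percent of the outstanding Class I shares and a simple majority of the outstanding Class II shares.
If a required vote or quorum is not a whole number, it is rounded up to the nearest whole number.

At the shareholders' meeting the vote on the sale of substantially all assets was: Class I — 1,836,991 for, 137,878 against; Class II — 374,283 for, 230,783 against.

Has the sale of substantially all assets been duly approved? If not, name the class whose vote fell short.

Class I: 3/4 of 2450217 = 1837662.75, rounded up to 1837663; 1,837,663 required, 1,836,991 in favor — not approved.
Class II: a majority of 748565 is 374283; 374,283 required, 374,283 in favor — approved.

Not approved — the Class I shares did not give the required vote.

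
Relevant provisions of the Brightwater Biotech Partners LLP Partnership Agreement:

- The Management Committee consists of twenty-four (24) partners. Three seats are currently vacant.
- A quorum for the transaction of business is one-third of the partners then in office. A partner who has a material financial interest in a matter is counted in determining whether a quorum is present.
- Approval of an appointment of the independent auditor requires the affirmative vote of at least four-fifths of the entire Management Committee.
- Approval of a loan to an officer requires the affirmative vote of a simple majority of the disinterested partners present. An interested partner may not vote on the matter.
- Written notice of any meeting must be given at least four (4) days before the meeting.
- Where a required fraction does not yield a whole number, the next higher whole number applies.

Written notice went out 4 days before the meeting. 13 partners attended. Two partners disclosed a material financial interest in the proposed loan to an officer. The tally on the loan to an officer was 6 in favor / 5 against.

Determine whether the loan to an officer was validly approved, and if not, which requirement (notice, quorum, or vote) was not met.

Valid — all requirements satisfied.

Notice: 4 days given; 4 required (4 ≥ 4). Satisfied.
Quorum: 13 present (interested partners count toward quorum); quorum is 7. Satisfied.
Vote: the loan to an officer requires a majority of the disinterested partners present (13 − 2 = 11). A majority of 11 is 6, so 6 affirmative votes are needed; 6 voted in favor. Satisfied.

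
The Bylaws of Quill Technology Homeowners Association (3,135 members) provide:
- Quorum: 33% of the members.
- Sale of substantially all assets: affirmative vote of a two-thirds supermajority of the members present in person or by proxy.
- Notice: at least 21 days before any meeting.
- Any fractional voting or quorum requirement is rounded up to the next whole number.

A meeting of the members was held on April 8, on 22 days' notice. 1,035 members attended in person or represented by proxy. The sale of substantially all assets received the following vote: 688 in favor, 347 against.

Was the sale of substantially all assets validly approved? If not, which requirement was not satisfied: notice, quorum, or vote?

Invalid — vote requirement not satisfied.

Notice: 22 days given; 21 required. Satisfied.
Quorum: 33% of 3,135 = 1,034.55, rounded up to 1,035; 1,035 present. Satisfied.
Vote: requires two-thirds of those present (1,035); 2/3 of 1035 = 690, so 690 needed; 688 in favor. Not satisfied.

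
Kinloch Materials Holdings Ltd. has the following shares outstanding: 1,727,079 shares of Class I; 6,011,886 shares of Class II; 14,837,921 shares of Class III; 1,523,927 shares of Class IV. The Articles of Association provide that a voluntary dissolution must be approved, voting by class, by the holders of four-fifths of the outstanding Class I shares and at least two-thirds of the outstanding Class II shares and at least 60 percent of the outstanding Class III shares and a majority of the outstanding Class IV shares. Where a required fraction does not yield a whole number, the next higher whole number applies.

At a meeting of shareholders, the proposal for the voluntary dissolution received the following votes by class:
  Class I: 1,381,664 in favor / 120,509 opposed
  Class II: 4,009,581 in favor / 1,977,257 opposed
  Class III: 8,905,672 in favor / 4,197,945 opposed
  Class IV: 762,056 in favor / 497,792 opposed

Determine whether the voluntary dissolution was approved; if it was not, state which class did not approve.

Class I: 4/5 of 1727079 = 1381663.20, rounded up to 1381664; 1,381,664 required, 1,381,664 in favor — approved.
Class II: 2/3 of 6011886 = 4007924; 4,007,924 required, 4,009,581 in favor — approved.
Class III: 3/5 of 14837921 = 8902752.60, rounded up to 8902753; 8,902,753 required, 8,905,672 in favor — approved.
Class IV: a majority of 1523927 is 761964; 761,964 required, 762,056 in favor — approved.

Approved — every class gave the required vote.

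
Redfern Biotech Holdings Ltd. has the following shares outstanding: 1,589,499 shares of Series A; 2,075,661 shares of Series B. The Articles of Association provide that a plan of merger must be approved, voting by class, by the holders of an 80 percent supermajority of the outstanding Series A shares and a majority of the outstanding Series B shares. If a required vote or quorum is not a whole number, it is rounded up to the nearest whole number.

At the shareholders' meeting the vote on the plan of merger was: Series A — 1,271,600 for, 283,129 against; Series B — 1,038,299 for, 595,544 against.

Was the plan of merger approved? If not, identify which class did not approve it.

Approved — every class gave the required vote.

Series A: 4/5 of 1589499 = 1271599.20, rounded up to 1271600; 1,271,600 required, 1,271,600 in favor — approved.
Series B: a majority of 2075661 is 1037831; 1,037,831 required, 1,038,299 in favor — approved.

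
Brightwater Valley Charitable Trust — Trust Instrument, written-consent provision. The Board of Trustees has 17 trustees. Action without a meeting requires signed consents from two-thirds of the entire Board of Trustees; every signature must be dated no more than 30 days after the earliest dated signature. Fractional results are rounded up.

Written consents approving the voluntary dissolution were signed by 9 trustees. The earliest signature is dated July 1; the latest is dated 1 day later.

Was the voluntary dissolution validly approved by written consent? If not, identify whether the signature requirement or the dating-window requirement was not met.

Signatures required: two-thirds of 17 — 2/3 of 17 = 11.33, rounded up to 12, so 12 needed; 9 signed. Insufficient.
Dating window: the latest signature is 1 day after the earliest; the limit is 30 days. Within the window.

Not effective — insufficient signatures.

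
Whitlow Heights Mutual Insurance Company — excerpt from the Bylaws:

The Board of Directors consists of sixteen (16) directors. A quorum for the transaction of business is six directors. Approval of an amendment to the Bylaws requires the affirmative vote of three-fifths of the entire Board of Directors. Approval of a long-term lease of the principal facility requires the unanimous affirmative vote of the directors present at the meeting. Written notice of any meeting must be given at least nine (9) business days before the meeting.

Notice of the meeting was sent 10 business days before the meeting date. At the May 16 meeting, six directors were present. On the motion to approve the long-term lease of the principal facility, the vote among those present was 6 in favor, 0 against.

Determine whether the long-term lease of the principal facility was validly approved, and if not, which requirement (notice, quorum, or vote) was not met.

Valid — all requirements satisfied.

Notice: 10 business days given; 9 required (10 ≥ 9). Satisfied.
Quorum: 6 present; quorum is 6. Satisfied.
Vote: the long-term lease of the principal facility requires the unanimous vote of the directors present (6). Unanimous means all 6, so 6 affirmative votes are needed; 6 voted in favor. Satisfied.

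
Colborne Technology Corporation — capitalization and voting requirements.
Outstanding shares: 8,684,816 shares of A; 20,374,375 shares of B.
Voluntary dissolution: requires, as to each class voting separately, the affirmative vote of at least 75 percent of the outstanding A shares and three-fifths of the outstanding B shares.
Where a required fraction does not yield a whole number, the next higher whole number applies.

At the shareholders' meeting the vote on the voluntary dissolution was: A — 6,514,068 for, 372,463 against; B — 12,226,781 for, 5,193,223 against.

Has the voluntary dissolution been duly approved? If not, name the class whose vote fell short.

A: 3/4 of 8684816 = 6513612; 6,513,612 required, 6,514,068 in favor — approved.
B: 3/5 of 20374375 = 12224625; 12,224,625 required, 12,226,781 in favor — approved.

Approved — every class gave the required vote.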